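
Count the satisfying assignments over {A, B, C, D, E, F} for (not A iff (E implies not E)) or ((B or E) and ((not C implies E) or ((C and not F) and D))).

52

Initial set: {((not A iff (E implies not E)) or ((B or E) and ((not C implies E) or ((C and not F) and D))))}.
((not A iff (E implies not E)) or ((B or E) and ((not C implies E) or ((C and not F) and D)))): β-rule — branch into (not A iff (E implies not E))  //  ((B or E) and ((not C implies E) or ((C and not F) and D))).
  branch 1 (add (not A iff (E implies not E))):
    (not A iff (E implies not E)): β-rule — branch into not A, (E implies not E)  //  not not A, not (E implies not E).
      branch 1.1 (add not A, (E implies not E)):
        (E implies not E): β-rule — branch into not E  //  not E.
          branch 1.1.1 (add not E):
            ○ open, literals {A=0, E=0}.
          branch 1.1.2 (add not E):
            ○ open, literals {A=0, E=0}.
      branch 1.2 (add not not A, not (E implies not E)):
        not (E implies not E): α-rule — add E, not not E.
        ○ open, literals {A=1, E=1}.
  branch 2 (add ((B or E) and ((not C implies E) or ((C and not F) and D)))):
    ((B or E) and ((not C implies E) or ((C and not F) and D))): α-rule — add (B or E), ((not C implies E) or ((C and not F) and D)).
    (B or E): β-rule — branch into B  //  E.
      branch 2.1 (add B):
        ((not C implies E) or ((C and not F) and D)): β-rule — branch into (not C implies E)  //  ((C and not F) and D).
          branch 2.1.1 (add (not C implies E)):
            (not C implies E): β-rule — branch into not not C  //  E.
              branch 2.1.1.1 (add not not C):
                ○ open, literals {B=1, C=1}.
              branch 2.1.1.2 (add E):
                ○ open, literals {B=1, E=1}.
          branch 2.1.2 (add ((C and not F) and D)):
            ((C and not F) and D): α-rule — add (C and not F), D.
            (C and not F): α-rule — add C, not F.
            ○ open, literals {B=1, C=1, D=1, F=0}.
      branch 2.2 (add E):
        ((not C implies E) or ((C and not F) and D)): β-rule — branch into (not C implies E)  //  ((C and not F) and D).
          branch 2.2.1 (add (not C implies E)):
            (not C implies E): β-rule — branch into not not C  //  E.
              branch 2.2.1.1 (add not not C):
                ○ open, literals {C=1, E=1}.
              branch 2.2.1.2 (add E):
                ○ open, literals {E=1}.
          branch 2.2.2 (add ((C and not F) and D)):
            ((C and not F) and D): α-rule — add (C and not F), D.
            (C and not F): α-rule — add C, not F.
            ○ open, literals {C=1, D=1, E=1, F=0}.
0 branches closed, 9 open.
Each open branch fixes some atoms; the unmentioned ones are free. Counting distinct full assignments: branch {A=0, E=0} (B, C, D, F) contributes 16 new; branch {A=0, E=0} (B, C, D, F) contributes 0 new; branch {A=1, E=1} (B, C, D, F) contributes 16 new; branch {B=1, C=1} (A, D, E, F) contributes 8 new; branch {B=1, E=1} (A, C, D, F) contributes 4 new; branch {B=1, C=1, D=1, F=0} (A, E) contributes 0 new; branch {C=1, E=1} (A, B, D, F) contributes 4 new; branch {E=1} (A, B, C, D, F) contributes 4 new; branch {C=1, D=1, E=1, F=0} (A, B) contributes 0 new. Total: 52.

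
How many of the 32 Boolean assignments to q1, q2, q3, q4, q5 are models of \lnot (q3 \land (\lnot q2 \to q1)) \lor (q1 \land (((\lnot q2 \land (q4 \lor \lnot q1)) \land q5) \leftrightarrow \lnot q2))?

25

Initial set: {(\lnot (q3 \land (\lnot q2 \to q1)) \lor (q1 \land (((\lnot q2 \land (q4 \lor \lnot q1)) \land q5) \leftrightarrow \lnot q2)))}.
(\lnot (q3 \land (\lnot q2 \to q1)) \lor (q1 \land (((\lnot q2 \land (q4 \lor \lnot q1)) \land q5) \leftrightarrow \lnot q2))): β-rule — branch into \lnot (q3 \land (\lnot q2 \to q1))  //  (q1 \land (((\lnot q2 \land (q4 \lor \lnot q1)) \land q5) \leftrightarrow \lnot q2)).
  branch 1 (add \lnot (q3 \land (\lnot q2 \to q1))):
    \lnot (q3 \land (\lnot q2 \to q1)): β-rule — branch into \lnot q3  //  \lnot (\lnot q2 \to q1).
      branch 1.1 (add \lnot q3):
        ○ open, literals {q3=0}.
      branch 1.2 (add \lnot (\lnot q2 \to q1)):
        \lnot (\lnot q2 \to q1): α-rule — add \lnot q2, \lnot q1.
        ○ open, literals {q1=0, q2=0}.
  branch 2 (add (q1 \land (((\lnot q2 \land (q4 \lor \lnot q1)) \land q5) \leftrightarrow \lnot q2))):
    (q1 \land (((\lnot q2 \land (q4 \lor \lnot q1)) \land q5) \leftrightarrow \lnot q2)): α-rule — add q1, (((\lnot q2 \land (q4 \lor \lnot q1)) \land q5) \leftrightarrow \lnot q2).
    (((\lnot q2 \land (q4 \lor \lnot q1)) \land q5) \leftrightarrow \lnot q2): β-rule — branch into ((\lnot q2 \land (q4 \lor \lnot q1)) \land q5), \lnot q2  //  \lnot ((\lnot q2 \land (q4 \lor \lnot q1)) \land q5), \lnot \lnot q2.
      branch 2.1 (add ((\lnot q2 \land (q4 \lor \lnot q1)) \land q5), \lnot q2):
        ((\lnot q2 \land (q4 \lor \lnot q1)) \land q5): α-rule — add (\lnot q2 \land (q4 \lor \lnot q1)), q5.
        (\lnot q2 \land (q4 \lor \lnot q1)): α-rule — add \lnot q2, (q4 \lor \lnot q1).
        (q4 \lor \lnot q1): β-rule — branch into q4  //  \lnot q1.
          branch 2.1.1 (add q4):
            ○ open, literals {q1=1, q2=0, q4=1, q5=1}.
          branch 2.1.2 (add \lnot q1):
            × closes — contains both q1 and \lnot q1.
      branch 2.2 (add \lnot ((\lnot q2 \land (q4 \lor \lnot q1)) \land q5), \lnot \lnot q2):
        \lnot ((\lnot q2 \land (q4 \lor \lnot q1)) \land q5): β-rule — branch into \lnot (\lnot q2 \land (q4 \lor \lnot q1))  //  \lnot q5.
          branch 2.2.1 (add \lnot (\lnot q2 \land (q4 \lor \lnot q1))):
            \lnot (\lnot q2 \land (q4 \lor \lnot q1)): β-rule — branch into \lnot \lnot q2  //  \lnot (q4 \lor \lnot q1).
              branch 2.2.1.1 (add \lnot \lnot q2):
                ○ open, literals {q1=1, q2=1}.
              branch 2.2.1.2 (add \lnot (q4 \lor \lnot q1)):
                \lnot (q4 \lor \lnot q1): α-rule — add \lnot q4, \lnot \lnot q1.
                ○ open, literals {q1=1, q2=1, q4=0}.
          branch 2.2.2 (add \lnot q5):
            ○ open, literals {q1=1, q2=1, q5=0}.
1 branch closed, 6 open.
Each open branch fixes some atoms; the unmentioned ones are free. Counting distinct full assignments: branch {q3=0} (q1, q2, q4, q5) contributes 16 new; branch {q1=0, q2=0} (q3, q4, q5) contributes 4 new; branch {q1=1, q2=0, q4=1, q5=1} (q3) contributes 1 new; branch {q1=1, q2=1} (q3, q4, q5) contributes 4 new; branch {q1=1, q2=1, q4=0} (q3, q5) contributes 0 new; branch {q1=1, q2=1, q5=0} (q3, q4) contributes 0 new. Total: 25.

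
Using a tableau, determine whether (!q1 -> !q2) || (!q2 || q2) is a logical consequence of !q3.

Yes

Initial set: {!q3; !((!q1 -> !q2) || (!q2 || q2))}.
!((!q1 -> !q2) || (!q2 || q2)): α-rule — add !(!q1 -> !q2), !(!q2 || q2).
!(!q1 -> !q2): α-rule — add !q1, !!q2.
!(!q2 || q2): α-rule — add !!q2, !q2.
× closes — contains both q2 and !q2.
All 1 branch closes.
Every branch closed, so the premises entail the conclusion.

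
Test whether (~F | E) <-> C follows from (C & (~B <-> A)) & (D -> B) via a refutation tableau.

Initial set: {((C & (~B <-> A)) & (D -> B)); ~((~F | E) <-> C)}.
((C & (~B <-> A)) & (D -> B)): α-rule — add (C & (~B <-> A)), (D -> B).
(C & (~B <-> A)): α-rule — add C, (~B <-> A).
~((~F | E) <-> C): β-rule — branch into (~F | E), ~C  //  ~(~F | E), C.
  branch 1 (add (~F | E), ~C):
    × closes — contains both C and ~C.
  branch 2 (add ~(~F | E), C):
    ~(~F | E): α-rule — add ~~F, ~E.
    (D -> B): β-rule — branch into ~D  //  B.
      branch 2.1 (add ~D):
        (~B <-> A): β-rule — branch into ~B, A  //  ~~B, ~A.
          branch 2.1.1 (add ~B, A):
            ○ open, literals {A=1, B=0, C=1, D=0, E=0, F=1}.
          branch 2.1.2 (add ~~B, ~A):
            ○ open, literals {A=0, B=1, C=1, D=0, E=0, F=1}.
      branch 2.2 (add B):
        (~B <-> A): β-rule — branch into ~B, A  //  ~~B, ~A.
          branch 2.2.1 (add ~B, A):
            × closes — contains both B and ~B.
          branch 2.2.2 (add ~~B, ~A):
            ○ open, literals {A=0, B=1, C=1, E=0, F=1}.
2 branches closed, 3 open.
An open branch gives a countermodel: A=1, B=0, C=1, D=0, E=0, F=1 (unmentioned atoms arbitrary); the premises hold there but the conclusion fails.

No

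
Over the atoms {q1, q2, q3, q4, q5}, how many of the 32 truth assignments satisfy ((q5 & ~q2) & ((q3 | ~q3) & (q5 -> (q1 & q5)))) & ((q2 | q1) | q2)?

Initial set: {(((q5 & ~q2) & ((q3 | ~q3) & (q5 -> (q1 & q5)))) & ((q2 | q1) | q2))}.
(((q5 & ~q2) & ((q3 | ~q3) & (q5 -> (q1 & q5)))) & ((q2 | q1) | q2)): α-rule — add ((q5 & ~q2) & ((q3 | ~q3) & (q5 -> (q1 & q5)))), ((q2 | q1) | q2).
((q5 & ~q2) & ((q3 | ~q3) & (q5 -> (q1 & q5)))): α-rule — add (q5 & ~q2), ((q3 | ~q3) & (q5 -> (q1 & q5))).
(q5 & ~q2): α-rule — add q5, ~q2.
((q3 | ~q3) & (q5 -> (q1 & q5))): α-rule — add (q3 | ~q3), (q5 -> (q1 & q5)).
((q2 | q1) | q2): β-rule — branch into (q2 | q1)  //  q2.
  branch 1 (add (q2 | q1)):
    (q3 | ~q3): β-rule — branch into q3  //  ~q3.
      branch 1.1 (add q3):
        (q5 -> (q1 & q5)): β-rule — branch into ~q5  //  (q1 & q5).
          branch 1.1.1 (add ~q5):
            × closes — contains both q5 and ~q5.
          branch 1.1.2 (add (q1 & q5)):
            (q1 & q5): α-rule — add q1, q5.
            (q2 | q1): β-rule — branch into q2  //  q1.
              branch 1.1.2.1 (add q2):
                × closes — contains both q2 and ~q2.
              branch 1.1.2.2 (add q1):
                ○ open, literals {q1=T, q2=F, q3=T, q5=T}.
      branch 1.2 (add ~q3):
        (q5 -> (q1 & q5)): β-rule — branch into ~q5  //  (q1 & q5).
          branch 1.2.1 (add ~q5):
            × closes — contains both q5 and ~q5.
          branch 1.2.2 (add (q1 & q5)):
            (q1 & q5): α-rule — add q1, q5.
            (q2 | q1): β-rule — branch into q2  //  q1.
              branch 1.2.2.1 (add q2):
                × closes — contains both q2 and ~q2.
              branch 1.2.2.2 (add q1):
                ○ open, literals {q1=T, q2=F, q3=F, q5=T}.
  branch 2 (add q2):
    × closes — contains both q2 and ~q2.
5 branches closed, 2 open.
Each open branch fixes some atoms; the unmentioned ones are free. Counting distinct full assignments: branch {q1=T, q2=F, q3=T, q5=T} (q4) contributes 2 new; branch {q1=T, q2=F, q3=F, q5=T} (q4) contributes 2 new. Total: 4.

4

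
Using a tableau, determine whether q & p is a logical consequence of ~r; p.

Initial set: {T ~r; T p; F (q & p)}.
F (q & p): β-rule — branch into F q  //  F p.
  branch 1 (add F q):
    ○ open, literals {p=T, q=F, r=F}.
  branch 2 (add F p):
    × closes — contains both p and ~p.
1 branch closed, 1 open.
An open branch gives a countermodel: p=T, q=F, r=F (unmentioned atoms arbitrary); the premises hold there but the conclusion fails.

No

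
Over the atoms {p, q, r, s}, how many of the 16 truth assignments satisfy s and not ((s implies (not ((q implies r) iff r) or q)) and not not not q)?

Initial set: {T (s and not ((s implies (not ((q implies r) iff r) or q)) and not not not q))}.
T (s and not ((s implies (not ((q implies r) iff r) or q)) and not not not q)): α-rule — add T s, T not ((s implies (not ((q implies r) iff r) or q)) and not not not q).
T not ((s implies (not ((q implies r) iff r) or q)) and not not not q): β-rule — branch into F (s implies (not ((q implies r) iff r) or q))  //  F not not not q.
  branch 1 (add F (s implies (not ((q implies r) iff r) or q))):
    F (s implies (not ((q implies r) iff r) or q)): α-rule — add T s, F (not ((q implies r) iff r) or q).
    F (not ((q implies r) iff r) or q): α-rule — add F not ((q implies r) iff r), F q.
    F not ((q implies r) iff r): β-rule — branch into T (q implies r), T r  //  F (q implies r), F r.
      branch 1.1 (add T (q implies r), T r):
        T (q implies r): β-rule — branch into F q  //  T r.
          branch 1.1.1 (add F q):
            ○ open, literals {q=false, r=true, s=true}.
          branch 1.1.2 (add T r):
            ○ open, literals {q=false, r=true, s=true}.
      branch 1.2 (add F (q implies r), F r):
        F (q implies r): α-rule — add T q, F r.
        × closes — contains both q and not q.
  branch 2 (add F not not not q):
    F not not not q: drop double negation, giving F not q.
    ○ open, literals {q=true, s=true}.
1 branch closed, 3 open.
Each open branch fixes some atoms; the unmentioned ones are free. Counting distinct full assignments: branch {q=false, r=true, s=true} (p) contributes 2 new; branch {q=false, r=true, s=true} (p) contributes 0 new; branch {q=true, s=true} (p, r) contributes 4 new. Total: 6.

6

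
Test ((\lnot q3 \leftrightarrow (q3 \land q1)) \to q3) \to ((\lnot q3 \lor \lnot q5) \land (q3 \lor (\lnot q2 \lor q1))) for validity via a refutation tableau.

Assume the negation and expand:
Initial set: {\lnot (((\lnot q3 \leftrightarrow (q3 \land q1)) \to q3) \to ((\lnot q3 \lor \lnot q5) \land (q3 \lor (\lnot q2 \lor q1))))}.
\lnot (((\lnot q3 \leftrightarrow (q3 \land q1)) \to q3) \to ((\lnot q3 \lor \lnot q5) \land (q3 \lor (\lnot q2 \lor q1)))): α-rule — add ((\lnot q3 \leftrightarrow (q3 \land q1)) \to q3), \lnot ((\lnot q3 \lor \lnot q5) \land (q3 \lor (\lnot q2 \lor q1))).
((\lnot q3 \leftrightarrow (q3 \land q1)) \to q3): β-rule — branch into \lnot (\lnot q3 \leftrightarrow (q3 \land q1))  //  q3.
  branch 1 (add \lnot (\lnot q3 \leftrightarrow (q3 \land q1))):
    \lnot ((\lnot q3 \lor \lnot q5) \land (q3 \lor (\lnot q2 \lor q1))): β-rule — branch into \lnot (\lnot q3 \lor \lnot q5)  //  \lnot (q3 \lor (\lnot q2 \lor q1)).
      branch 1.1 (add \lnot (\lnot q3 \lor \lnot q5)):
        \lnot (\lnot q3 \lor \lnot q5): α-rule — add \lnot \lnot q3, \lnot \lnot q5.
        \lnot (\lnot q3 \leftrightarrow (q3 \land q1)): β-rule — branch into \lnot q3, \lnot (q3 \land q1)  //  \lnot \lnot q3, (q3 \land q1).
          branch 1.1.1 (add \lnot q3, \lnot (q3 \land q1)):
            × closes — contains both q3 and \lnot q3.
          branch 1.1.2 (add \lnot \lnot q3, (q3 \land q1)):
            (q3 \land q1): α-rule — add q3, q1.
            ○ open, literals {q1=1, q3=1, q5=1}.
      branch 1.2 (add \lnot (q3 \lor (\lnot q2 \lor q1))):
        \lnot (q3 \lor (\lnot q2 \lor q1)): α-rule — add \lnot q3, \lnot (\lnot q2 \lor q1).
        \lnot (\lnot q2 \lor q1): α-rule — add \lnot \lnot q2, \lnot q1.
        \lnot (\lnot q3 \leftrightarrow (q3 \land q1)): β-rule — branch into \lnot q3, \lnot (q3 \land q1)  //  \lnot \lnot q3, (q3 \land q1).
          branch 1.2.1 (add \lnot q3, \lnot (q3 \land q1)):
            \lnot (q3 \land q1): β-rule — branch into \lnot q3  //  \lnot q1.
              branch 1.2.1.1 (add \lnot q3):
                ○ open, literals {q1=0, q2=1, q3=0}.
              branch 1.2.1.2 (add \lnot q1):
                ○ open, literals {q1=0, q2=1, q3=0}.
          branch 1.2.2 (add \lnot \lnot q3, (q3 \land q1)):
            × closes — contains both q3 and \lnot q3.
  branch 2 (add q3):
    \lnot ((\lnot q3 \lor \lnot q5) \land (q3 \lor (\lnot q2 \lor q1))): β-rule — branch into \lnot (\lnot q3 \lor \lnot q5)  //  \lnot (q3 \lor (\lnot q2 \lor q1)).
      branch 2.1 (add \lnot (\lnot q3 \lor \lnot q5)):
        \lnot (\lnot q3 \lor \lnot q5): α-rule — add \lnot \lnot q3, \lnot \lnot q5.
        ○ open, literals {q3=1, q5=1}.
      branch 2.2 (add \lnot (q3 \lor (\lnot q2 \lor q1))):
        \lnot (q3 \lor (\lnot q2 \lor q1)): α-rule — add \lnot q3, \lnot (\lnot q2 \lor q1).
        × closes — contains both q3 and \lnot q3.
3 branches closed, 4 open.
An open branch gives a countermodel: q1=1, q3=1, q5=1 (unmentioned atoms arbitrary); under it the original formula is false.

Not valid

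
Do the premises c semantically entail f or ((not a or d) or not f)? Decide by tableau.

Yes

Initial set: {c; not (f or ((not a or d) or not f))}.
not (f or ((not a or d) or not f)): α-rule — add not f, not ((not a or d) or not f).
not ((not a or d) or not f): α-rule — add not (not a or d), not not f.
× closes — contains both f and not f.
All 1 branch closes.
Every branch closed, so the premises entail the conclusion.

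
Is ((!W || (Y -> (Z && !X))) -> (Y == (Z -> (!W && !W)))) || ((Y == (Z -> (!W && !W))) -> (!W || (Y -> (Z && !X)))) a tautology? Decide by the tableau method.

Valid

Assume the negation and expand:
Initial set: {F (((!W || (Y -> (Z && !X))) -> (Y == (Z -> (!W && !W)))) || ((Y == (Z -> (!W && !W))) -> (!W || (Y -> (Z && !X)))))}.
F (((!W || (Y -> (Z && !X))) -> (Y == (Z -> (!W && !W)))) || ((Y == (Z -> (!W && !W))) -> (!W || (Y -> (Z && !X))))): α-rule — add F ((!W || (Y -> (Z && !X))) -> (Y == (Z -> (!W && !W)))), F ((Y == (Z -> (!W && !W))) -> (!W || (Y -> (Z && !X)))).
F ((!W || (Y -> (Z && !X))) -> (Y == (Z -> (!W && !W)))): α-rule — add T (!W || (Y -> (Z && !X))), F (Y == (Z -> (!W && !W))).
F ((Y == (Z -> (!W && !W))) -> (!W || (Y -> (Z && !X)))): α-rule — add T (Y == (Z -> (!W && !W))), F (!W || (Y -> (Z && !X))).
F (!W || (Y -> (Z && !X))): α-rule — add F !W, F (Y -> (Z && !X)).
F (Y -> (Z && !X)): α-rule — add T Y, F (Z && !X).
T (!W || (Y -> (Z && !X))): β-rule — branch into T !W  //  T (Y -> (Z && !X)).
  branch 1 (add T !W):
    × closes — contains both W and !W.
  branch 2 (add T (Y -> (Z && !X))):
    F (Y == (Z -> (!W && !W))): β-rule — branch into T Y, F (Z -> (!W && !W))  //  F Y, T (Z -> (!W && !W)).
      branch 2.1 (add T Y, F (Z -> (!W && !W))):
        F (Z -> (!W && !W)): α-rule — add T Z, F (!W && !W).
        T (Y == (Z -> (!W && !W))): β-rule — branch into T Y, T (Z -> (!W && !W))  //  F Y, F (Z -> (!W && !W)).
          branch 2.1.1 (add T Y, T (Z -> (!W && !W))):
            F (Z && !X): β-rule — branch into F Z  //  F !X.
              branch 2.1.1.1 (add F Z):
                × closes — contains both Z and !Z.
              branch 2.1.1.2 (add F !X):
                T (Y -> (Z && !X)): β-rule — branch into F Y  //  T (Z && !X).
                  branch 2.1.1.2.1 (add F Y):
                    × closes — contains both Y and !Y.
                  branch 2.1.1.2.2 (add T (Z && !X)):
                    T (Z && !X): α-rule — add T Z, T !X.
                    × closes — contains both X and !X.
          branch 2.1.2 (add F Y, F (Z -> (!W && !W))):
            × closes — contains both Y and !Y.
      branch 2.2 (add F Y, T (Z -> (!W && !W))):
        × closes — contains both Y and !Y.
All 6 branches close.
Every branch closed, so the negation is unsatisfiable and the formula is valid.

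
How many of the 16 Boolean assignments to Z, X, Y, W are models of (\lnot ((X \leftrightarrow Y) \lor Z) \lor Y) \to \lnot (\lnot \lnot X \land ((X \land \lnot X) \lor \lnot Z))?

Initial set: {((\lnot ((X \leftrightarrow Y) \lor Z) \lor Y) \to \lnot (\lnot \lnot X \land ((X \land \lnot X) \lor \lnot Z)))}.
((\lnot ((X \leftrightarrow Y) \lor Z) \lor Y) \to \lnot (\lnot \lnot X \land ((X \land \lnot X) \lor \lnot Z))): β-rule — branch into \lnot (\lnot ((X \leftrightarrow Y) \lor Z) \lor Y)  //  \lnot (\lnot \lnot X \land ((X \land \lnot X) \lor \lnot Z)).
  branch 1 (add \lnot (\lnot ((X \leftrightarrow Y) \lor Z) \lor Y)):
    \lnot (\lnot ((X \leftrightarrow Y) \lor Z) \lor Y): α-rule — add \lnot \lnot ((X \leftrightarrow Y) \lor Z), \lnot Y.
    \lnot \lnot ((X \leftrightarrow Y) \lor Z): β-rule — branch into (X \leftrightarrow Y)  //  Z.
      branch 1.1 (add (X \leftrightarrow Y)):
        (X \leftrightarrow Y): β-rule — branch into X, Y  //  \lnot X, \lnot Y.
          branch 1.1.1 (add X, Y):
            × closes — contains both Y and \lnot Y.
          branch 1.1.2 (add \lnot X, \lnot Y):
            ○ open, literals {X=false, Y=false}.
      branch 1.2 (add Z):
        ○ open, literals {Y=false, Z=true}.
  branch 2 (add \lnot (\lnot \lnot X \land ((X \land \lnot X) \lor \lnot Z))):
    \lnot (\lnot \lnot X \land ((X \land \lnot X) \lor \lnot Z)): β-rule — branch into \lnot \lnot \lnot X  //  \lnot ((X \land \lnot X) \lor \lnot Z).
      branch 2.1 (add \lnot \lnot \lnot X):
        \lnot \lnot \lnot X: drop double negation, giving \lnot X.
        ○ open, literals {X=false}.
      branch 2.2 (add \lnot ((X \land \lnot X) \lor \lnot Z)):
        \lnot ((X \land \lnot X) \lor \lnot Z): α-rule — add \lnot (X \land \lnot X), \lnot \lnot Z.
        \lnot (X \land \lnot X): β-rule — branch into \lnot X  //  \lnot \lnot X.
          branch 2.2.1 (add \lnot X):
            ○ open, literals {X=false, Z=true}.
          branch 2.2.2 (add \lnot \lnot X):
            ○ open, literals {X=true, Z=true}.
1 branch closed, 5 open.
Each open branch fixes some atoms; the unmentioned ones are free. Counting distinct full assignments: branch {X=false, Y=false} (Z, W) contributes 4 new; branch {Y=false, Z=true} (X, W) contributes 2 new; branch {X=false} (Z, Y, W) contributes 4 new; branch {X=false, Z=true} (Y, W) contributes 0 new; branch {X=true, Z=true} (Y, W) contributes 2 new. Total: 12.

12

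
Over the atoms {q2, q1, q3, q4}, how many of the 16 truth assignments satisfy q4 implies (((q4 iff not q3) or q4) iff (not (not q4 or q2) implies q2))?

12

Initial set: {(q4 implies (((q4 iff not q3) or q4) iff (not (not q4 or q2) implies q2)))}.
(q4 implies (((q4 iff not q3) or q4) iff (not (not q4 or q2) implies q2))): β-rule — branch into not q4  //  (((q4 iff not q3) or q4) iff (not (not q4 or q2) implies q2)).
  branch 1 (add not q4):
    ○ open, literals {q4=false}.
  branch 2 (add (((q4 iff not q3) or q4) iff (not (not q4 or q2) implies q2))):
    (((q4 iff not q3) or q4) iff (not (not q4 or q2) implies q2)): β-rule — branch into ((q4 iff not q3) or q4), (not (not q4 or q2) implies q2)  //  not ((q4 iff not q3) or q4), not (not (not q4 or q2) implies q2).
      branch 2.1 (add ((q4 iff not q3) or q4), (not (not q4 or q2) implies q2)):
        ((q4 iff not q3) or q4): β-rule — branch into (q4 iff not q3)  //  q4.
          branch 2.1.1 (add (q4 iff not q3)):
            (not (not q4 or q2) implies q2): β-rule — branch into not not (not q4 or q2)  //  q2.
              branch 2.1.1.1 (add not not (not q4 or q2)):
                (q4 iff not q3): β-rule — branch into q4, not q3  //  not q4, not not q3.
                  branch 2.1.1.1.1 (add q4, not q3):
                    not not (not q4 or q2): β-rule — branch into not q4  //  q2.
                      branch 2.1.1.1.1.1 (add not q4):
                        × closes — contains both q4 and not q4.
                      branch 2.1.1.1.1.2 (add q2):
                        ○ open, literals {q2=true, q3=false, q4=true}.
                  branch 2.1.1.1.2 (add not q4, not not q3):
                    not not (not q4 or q2): β-rule — branch into not q4  //  q2.
                      branch 2.1.1.1.2.1 (add not q4):
                        ○ open, literals {q3=true, q4=false}.
                      branch 2.1.1.1.2.2 (add q2):
                        ○ open, literals {q2=true, q3=true, q4=false}.
              branch 2.1.1.2 (add q2):
                (q4 iff not q3): β-rule — branch into q4, not q3  //  not q4, not not q3.
                  branch 2.1.1.2.1 (add q4, not q3):
                    ○ open, literals {q2=true, q3=false, q4=true}.
                  branch 2.1.1.2.2 (add not q4, not not q3):
                    ○ open, literals {q2=true, q3=true, q4=false}.
          branch 2.1.2 (add q4):
            (not (not q4 or q2) implies q2): β-rule — branch into not not (not q4 or q2)  //  q2.
              branch 2.1.2.1 (add not not (not q4 or q2)):
                not not (not q4 or q2): β-rule — branch into not q4  //  q2.
                  branch 2.1.2.1.1 (add not q4):
                    × closes — contains both q4 and not q4.
                  branch 2.1.2.1.2 (add q2):
                    ○ open, literals {q2=true, q4=true}.
              branch 2.1.2.2 (add q2):
                ○ open, literals {q2=true, q4=true}.
      branch 2.2 (add not ((q4 iff not q3) or q4), not (not (not q4 or q2) implies q2)):
        not ((q4 iff not q3) or q4): α-rule — add not (q4 iff not q3), not q4.
        not (not (not q4 or q2) implies q2): α-rule — add not (not q4 or q2), not q2.
        not (not q4 or q2): α-rule — add not not q4, not q2.
        × closes — contains both q4 and not q4.
3 branches closed, 8 open.
Each open branch fixes some atoms; the unmentioned ones are free. Counting distinct full assignments: branch {q4=false} (q2, q1, q3) contributes 8 new; branch {q2=true, q3=false, q4=true} (q1) contributes 2 new; branch {q3=true, q4=false} (q2, q1) contributes 0 new; branch {q2=true, q3=true, q4=false} (q1) contributes 0 new; branch {q2=true, q3=false, q4=true} (q1) contributes 0 new; branch {q2=true, q3=true, q4=false} (q1) contributes 0 new; branch {q2=true, q4=true} (q1, q3) contributes 2 new; branch {q2=true, q4=true} (q1, q3) contributes 0 new. Total: 12.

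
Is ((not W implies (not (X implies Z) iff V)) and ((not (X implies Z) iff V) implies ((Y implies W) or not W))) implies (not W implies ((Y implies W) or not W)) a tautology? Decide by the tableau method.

Assume the negation and expand:
Initial set: {not (((not W implies (not (X implies Z) iff V)) and ((not (X implies Z) iff V) implies ((Y implies W) or not W))) implies (not W implies ((Y implies W) or not W)))}.
not (((not W implies (not (X implies Z) iff V)) and ((not (X implies Z) iff V) implies ((Y implies W) or not W))) implies (not W implies ((Y implies W) or not W))): α-rule — add ((not W implies (not (X implies Z) iff V)) and ((not (X implies Z) iff V) implies ((Y implies W) or not W))), not (not W implies ((Y implies W) or not W)).
((not W implies (not (X implies Z) iff V)) and ((not (X implies Z) iff V) implies ((Y implies W) or not W))): α-rule — add (not W implies (not (X implies Z) iff V)), ((not (X implies Z) iff V) implies ((Y implies W) or not W)).
not (not W implies ((Y implies W) or not W)): α-rule — add not W, not ((Y implies W) or not W).
not ((Y implies W) or not W): α-rule — add not (Y implies W), not not W.
× closes — contains both W and not W.
All 1 branch closes.
Every branch closed, so the negation is unsatisfiable and the formula is valid.

Valid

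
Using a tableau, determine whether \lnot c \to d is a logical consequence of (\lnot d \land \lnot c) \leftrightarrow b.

Initial set: {((\lnot d \land \lnot c) \leftrightarrow b); \lnot (\lnot c \to d)}.
\lnot (\lnot c \to d): α-rule — add \lnot c, \lnot d.
((\lnot d \land \lnot c) \leftrightarrow b): β-rule — branch into (\lnot d \land \lnot c), b  //  \lnot (\lnot d \land \lnot c), \lnot b.
  branch 1 (add (\lnot d \land \lnot c), b):
    (\lnot d \land \lnot c): α-rule — add \lnot d, \lnot c.
    ○ open, literals {b=1, c=0, d=0}.
  branch 2 (add \lnot (\lnot d \land \lnot c), \lnot b):
    \lnot (\lnot d \land \lnot c): β-rule — branch into \lnot \lnot d  //  \lnot \lnot c.
      branch 2.1 (add \lnot \lnot d):
        × closes — contains both d and \lnot d.
      branch 2.2 (add \lnot \lnot c):
        × closes — contains both c and \lnot c.
2 branches closed, 1 open.
An open branch gives a countermodel: b=1, c=0, d=0 (unmentioned atoms arbitrary); the premises hold there but the conclusion fails.

No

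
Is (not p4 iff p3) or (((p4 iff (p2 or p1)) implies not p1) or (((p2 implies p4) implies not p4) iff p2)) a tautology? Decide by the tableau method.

Assume the negation and expand:
Initial set: {not ((not p4 iff p3) or (((p4 iff (p2 or p1)) implies not p1) or (((p2 implies p4) implies not p4) iff p2)))}.
not ((not p4 iff p3) or (((p4 iff (p2 or p1)) implies not p1) or (((p2 implies p4) implies not p4) iff p2))): α-rule — add not (not p4 iff p3), not (((p4 iff (p2 or p1)) implies not p1) or (((p2 implies p4) implies not p4) iff p2)).
not (((p4 iff (p2 or p1)) implies not p1) or (((p2 implies p4) implies not p4) iff p2)): α-rule — add not ((p4 iff (p2 or p1)) implies not p1), not (((p2 implies p4) implies not p4) iff p2).
not ((p4 iff (p2 or p1)) implies not p1): α-rule — add (p4 iff (p2 or p1)), not not p1.
not (not p4 iff p3): β-rule — branch into not p4, not p3  //  not not p4, p3.
  branch 1 (add not p4, not p3):
    not (((p2 implies p4) implies not p4) iff p2): β-rule — branch into ((p2 implies p4) implies not p4), not p2  //  not ((p2 implies p4) implies not p4), p2.
      branch 1.1 (add ((p2 implies p4) implies not p4), not p2):
        (p4 iff (p2 or p1)): β-rule — branch into p4, (p2 or p1)  //  not p4, not (p2 or p1).
          branch 1.1.1 (add p4, (p2 or p1)):
            × closes — contains both p4 and not p4.
          branch 1.1.2 (add not p4, not (p2 or p1)):
            not (p2 or p1): α-rule — add not p2, not p1.
            × closes — contains both p1 and not p1.
      branch 1.2 (add not ((p2 implies p4) implies not p4), p2):
        not ((p2 implies p4) implies not p4): α-rule — add (p2 implies p4), not not p4.
        × closes — contains both p4 and not p4.
  branch 2 (add not not p4, p3):
    not (((p2 implies p4) implies not p4) iff p2): β-rule — branch into ((p2 implies p4) implies not p4), not p2  //  not ((p2 implies p4) implies not p4), p2.
      branch 2.1 (add ((p2 implies p4) implies not p4), not p2):
        (p4 iff (p2 or p1)): β-rule — branch into p4, (p2 or p1)  //  not p4, not (p2 or p1).
          branch 2.1.1 (add p4, (p2 or p1)):
            ((p2 implies p4) implies not p4): β-rule — branch into not (p2 implies p4)  //  not p4.
              branch 2.1.1.1 (add not (p2 implies p4)):
                not (p2 implies p4): α-rule — add p2, not p4.
                × closes — contains both p2 and not p2.
              branch 2.1.1.2 (add not p4):
                × closes — contains both p4 and not p4.
          branch 2.1.2 (add not p4, not (p2 or p1)):
            × closes — contains both p4 and not p4.
      branch 2.2 (add not ((p2 implies p4) implies not p4), p2):
        not ((p2 implies p4) implies not p4): α-rule — add (p2 implies p4), not not p4.
        (p4 iff (p2 or p1)): β-rule — branch into p4, (p2 or p1)  //  not p4, not (p2 or p1).
          branch 2.2.1 (add p4, (p2 or p1)):
            (p2 implies p4): β-rule — branch into not p2  //  p4.
              branch 2.2.1.1 (add not p2):
                × closes — contains both p2 and not p2.
              branch 2.2.1.2 (add p4):
                (p2 or p1): β-rule — branch into p2  //  p1.
                  branch 2.2.1.2.1 (add p2):
                    ○ open, literals {p1=true, p2=true, p3=true, p4=true}.
                  branch 2.2.1.2.2 (add p1):
                    ○ open, literals {p1=true, p2=true, p3=true, p4=true}.
          branch 2.2.2 (add not p4, not (p2 or p1)):
            × closes — contains both p4 and not p4.
8 branches closed, 2 open.
An open branch gives a countermodel: p1=true, p2=true, p3=true, p4=true (unmentioned atoms arbitrary); under it the original formula is false.

Not valid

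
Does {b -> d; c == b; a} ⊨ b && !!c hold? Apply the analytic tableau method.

Initial set: {(b -> d); (c == b); a; !(b && !!c)}.
(b -> d): β-rule — branch into !b  //  d.
  branch 1 (add !b):
    (c == b): β-rule — branch into c, b  //  !c, !b.
      branch 1.1 (add c, b):
        × closes — contains both b and !b.
      branch 1.2 (add !c, !b):
        !(b && !!c): β-rule — branch into !b  //  !!!c.
          branch 1.2.1 (add !b):
            ○ open, literals {a=T, b=F, c=F}.
          branch 1.2.2 (add !!!c):
            !!!c: drop double negation, giving !c.
            ○ open, literals {a=T, b=F, c=F}.
  branch 2 (add d):
    (c == b): β-rule — branch into c, b  //  !c, !b.
      branch 2.1 (add c, b):
        !(b && !!c): β-rule — branch into !b  //  !!!c.
          branch 2.1.1 (add !b):
            × closes — contains both b and !b.
          branch 2.1.2 (add !!!c):
            !!!c: drop double negation, giving !c.
            × closes — contains both c and !c.
      branch 2.2 (add !c, !b):
        !(b && !!c): β-rule — branch into !b  //  !!!c.
          branch 2.2.1 (add !b):
            ○ open, literals {a=T, b=F, c=F, d=T}.
          branch 2.2.2 (add !!!c):
            !!!c: drop double negation, giving !c.
            ○ open, literals {a=T, b=F, c=F, d=T}.
3 branches closed, 4 open.
An open branch gives a countermodel: a=T, b=F, c=F (unmentioned atoms arbitrary); the premises hold there but the conclusion fails.

No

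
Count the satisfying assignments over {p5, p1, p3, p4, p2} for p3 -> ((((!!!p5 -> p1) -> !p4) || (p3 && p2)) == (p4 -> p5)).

27

Initial set: {(p3 -> ((((!!!p5 -> p1) -> !p4) || (p3 && p2)) == (p4 -> p5)))}.
(p3 -> ((((!!!p5 -> p1) -> !p4) || (p3 && p2)) == (p4 -> p5))): β-rule — branch into !p3  //  ((((!!!p5 -> p1) -> !p4) || (p3 && p2)) == (p4 -> p5)).
  branch 1 (add !p3):
    ○ open, literals {p3=F}.
  branch 2 (add ((((!!!p5 -> p1) -> !p4) || (p3 && p2)) == (p4 -> p5))):
    ((((!!!p5 -> p1) -> !p4) || (p3 && p2)) == (p4 -> p5)): β-rule — branch into (((!!!p5 -> p1) -> !p4) || (p3 && p2)), (p4 -> p5)  //  !(((!!!p5 -> p1) -> !p4) || (p3 && p2)), !(p4 -> p5).
      branch 2.1 (add (((!!!p5 -> p1) -> !p4) || (p3 && p2)), (p4 -> p5)):
        (((!!!p5 -> p1) -> !p4) || (p3 && p2)): β-rule — branch into ((!!!p5 -> p1) -> !p4)  //  (p3 && p2).
          branch 2.1.1 (add ((!!!p5 -> p1) -> !p4)):
            (p4 -> p5): β-rule — branch into !p4  //  p5.
              branch 2.1.1.1 (add !p4):
                ((!!!p5 -> p1) -> !p4): β-rule — branch into !(!!!p5 -> p1)  //  !p4.
                  branch 2.1.1.1.1 (add !(!!!p5 -> p1)):
                    !(!!!p5 -> p1): α-rule — add !!!p5, !p1.
                    !!!p5: drop double negation, giving !p5.
                    ○ open, literals {p1=F, p4=F, p5=F}.
                  branch 2.1.1.1.2 (add !p4):
                    ○ open, literals {p4=F}.
              branch 2.1.1.2 (add p5):
                ((!!!p5 -> p1) -> !p4): β-rule — branch into !(!!!p5 -> p1)  //  !p4.
                  branch 2.1.1.2.1 (add !(!!!p5 -> p1)):
                    !(!!!p5 -> p1): α-rule — add !!!p5, !p1.
                    !!!p5: drop double negation, giving !p5.
                    × closes — contains both p5 and !p5.
                  branch 2.1.1.2.2 (add !p4):
                    ○ open, literals {p4=F, p5=T}.
          branch 2.1.2 (add (p3 && p2)):
            (p3 && p2): α-rule — add p3, p2.
            (p4 -> p5): β-rule — branch into !p4  //  p5.
              branch 2.1.2.1 (add !p4):
                ○ open, literals {p2=T, p3=T, p4=F}.
              branch 2.1.2.2 (add p5):
                ○ open, literals {p2=T, p3=T, p5=T}.
      branch 2.2 (add !(((!!!p5 -> p1) -> !p4) || (p3 && p2)), !(p4 -> p5)):
        !(((!!!p5 -> p1) -> !p4) || (p3 && p2)): α-rule — add !((!!!p5 -> p1) -> !p4), !(p3 && p2).
        !(p4 -> p5): α-rule — add p4, !p5.
        !((!!!p5 -> p1) -> !p4): α-rule — add (!!!p5 -> p1), !!p4.
        !(p3 && p2): β-rule — branch into !p3  //  !p2.
          branch 2.2.1 (add !p3):
            (!!!p5 -> p1): β-rule — branch into !!!!p5  //  p1.
              branch 2.2.1.1 (add !!!!p5):
                !!!!p5: drop double negation, giving !!p5.
                × closes — contains both p5 and !p5.
              branch 2.2.1.2 (add p1):
                ○ open, literals {p1=T, p3=F, p4=T, p5=F}.
          branch 2.2.2 (add !p2):
            (!!!p5 -> p1): β-rule — branch into !!!!p5  //  p1.
              branch 2.2.2.1 (add !!!!p5):
                !!!!p5: drop double negation, giving !!p5.
                × closes — contains both p5 and !p5.
              branch 2.2.2.2 (add p1):
                ○ open, literals {p1=T, p2=F, p4=T, p5=F}.
3 branches closed, 8 open.
Each open branch fixes some atoms; the unmentioned ones are free. Counting distinct full assignments: branch {p3=F} (p5, p1, p4, p2) contributes 16 new; branch {p1=F, p4=F, p5=F} (p3, p2) contributes 2 new; branch {p4=F} (p5, p1, p3, p2) contributes 6 new; branch {p4=F, p5=T} (p1, p3, p2) contributes 0 new; branch {p2=T, p3=T, p4=F} (p5, p1) contributes 0 new; branch {p2=T, p3=T, p5=T} (p1, p4) contributes 2 new; branch {p1=T, p3=F, p4=T, p5=F} (p2) contributes 0 new; branch {p1=T, p2=F, p4=T, p5=F} (p3) contributes 1 new. Total: 27.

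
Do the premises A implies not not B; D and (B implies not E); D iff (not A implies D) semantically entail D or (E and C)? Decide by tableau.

Initial set: {(A implies not not B); (D and (B implies not E)); (D iff (not A implies D)); not (D or (E and C))}.
(D and (B implies not E)): α-rule — add D, (B implies not E).
not (D or (E and C)): α-rule — add not D, not (E and C).
× closes — contains both D and not D.
All 1 branch closes.
Every branch closed, so the premises entail the conclusion.

Yes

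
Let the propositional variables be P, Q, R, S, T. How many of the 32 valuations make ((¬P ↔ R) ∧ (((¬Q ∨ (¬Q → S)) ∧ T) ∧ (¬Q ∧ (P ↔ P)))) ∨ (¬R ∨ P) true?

26

Initial set: {(((¬P ↔ R) ∧ (((¬Q ∨ (¬Q → S)) ∧ T) ∧ (¬Q ∧ (P ↔ P)))) ∨ (¬R ∨ P))}.
(((¬P ↔ R) ∧ (((¬Q ∨ (¬Q → S)) ∧ T) ∧ (¬Q ∧ (P ↔ P)))) ∨ (¬R ∨ P)): β-rule — branch into ((¬P ↔ R) ∧ (((¬Q ∨ (¬Q → S)) ∧ T) ∧ (¬Q ∧ (P ↔ P))))  //  (¬R ∨ P).
  branch 1 (add ((¬P ↔ R) ∧ (((¬Q ∨ (¬Q → S)) ∧ T) ∧ (¬Q ∧ (P ↔ P))))):
    ((¬P ↔ R) ∧ (((¬Q ∨ (¬Q → S)) ∧ T) ∧ (¬Q ∧ (P ↔ P)))): α-rule — add (¬P ↔ R), (((¬Q ∨ (¬Q → S)) ∧ T) ∧ (¬Q ∧ (P ↔ P))).
    (((¬Q ∨ (¬Q → S)) ∧ T) ∧ (¬Q ∧ (P ↔ P))): α-rule — add ((¬Q ∨ (¬Q → S)) ∧ T), (¬Q ∧ (P ↔ P)).
    ((¬Q ∨ (¬Q → S)) ∧ T): α-rule — add (¬Q ∨ (¬Q → S)), T.
    (¬Q ∧ (P ↔ P)): α-rule — add ¬Q, (P ↔ P).
    (¬P ↔ R): β-rule — branch into ¬P, R  //  ¬¬P, ¬R.
      branch 1.1 (add ¬P, R):
        (¬Q ∨ (¬Q → S)): β-rule — branch into ¬Q  //  (¬Q → S).
          branch 1.1.1 (add ¬Q):
            (P ↔ P): β-rule — branch into P, P  //  ¬P, ¬P.
              branch 1.1.1.1 (add P, P):
                × closes — contains both P and ¬P.
              branch 1.1.1.2 (add ¬P, ¬P):
                ○ open, literals {P=false, Q=false, R=true, T=true}.
          branch 1.1.2 (add (¬Q → S)):
            (P ↔ P): β-rule — branch into P, P  //  ¬P, ¬P.
              branch 1.1.2.1 (add P, P):
                × closes — contains both P and ¬P.
              branch 1.1.2.2 (add ¬P, ¬P):
                (¬Q → S): β-rule — branch into ¬¬Q  //  S.
                  branch 1.1.2.2.1 (add ¬¬Q):
                    × closes — contains both Q and ¬Q.
                  branch 1.1.2.2.2 (add S):
                    ○ open, literals {P=false, Q=false, R=true, S=true, T=true}.
      branch 1.2 (add ¬¬P, ¬R):
        (¬Q ∨ (¬Q → S)): β-rule — branch into ¬Q  //  (¬Q → S).
          branch 1.2.1 (add ¬Q):
            (P ↔ P): β-rule — branch into P, P  //  ¬P, ¬P.
              branch 1.2.1.1 (add P, P):
                ○ open, literals {P=true, Q=false, R=false, T=true}.
              branch 1.2.1.2 (add ¬P, ¬P):
                × closes — contains both P and ¬P.
          branch 1.2.2 (add (¬Q → S)):
            (P ↔ P): β-rule — branch into P, P  //  ¬P, ¬P.
              branch 1.2.2.1 (add P, P):
                (¬Q → S): β-rule — branch into ¬¬Q  //  S.
                  branch 1.2.2.1.1 (add ¬¬Q):
                    × closes — contains both Q and ¬Q.
                  branch 1.2.2.1.2 (add S):
                    ○ open, literals {P=true, Q=false, R=false, S=true, T=true}.
              branch 1.2.2.2 (add ¬P, ¬P):
                × closes — contains both P and ¬P.
  branch 2 (add (¬R ∨ P)):
    (¬R ∨ P): β-rule — branch into ¬R  //  P.
      branch 2.1 (add ¬R):
        ○ open, literals {R=false}.
      branch 2.2 (add P):
        ○ open, literals {P=true}.
6 branches closed, 6 open.
Each open branch fixes some atoms; the unmentioned ones are free. Counting distinct full assignments: branch {P=false, Q=false, R=true, T=true} (S) contributes 2 new; branch {P=false, Q=false, R=true, S=true, T=true} (none free) contributes 0 new; branch {P=true, Q=false, R=false, T=true} (S) contributes 2 new; branch {P=true, Q=false, R=false, S=true, T=true} (none free) contributes 0 new; branch {R=false} (P, Q, S, T) contributes 14 new; branch {P=true} (Q, R, S, T) contributes 8 new. Total: 26.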